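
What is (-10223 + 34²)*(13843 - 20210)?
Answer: 57729589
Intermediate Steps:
(-10223 + 34²)*(13843 - 20210) = (-10223 + 1156)*(-6367) = -9067*(-6367) = 57729589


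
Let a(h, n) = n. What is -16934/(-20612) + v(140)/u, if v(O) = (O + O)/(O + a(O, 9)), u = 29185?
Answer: 7364437107/8963262178 ≈ 0.82162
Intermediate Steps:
v(O) = 2*O/(9 + O) (v(O) = (O + O)/(O + 9) = (2*O)/(9 + O) = 2*O/(9 + O))
-16934/(-20612) + v(140)/u = -16934/(-20612) + (2*140/(9 + 140))/29185 = -16934*(-1/20612) + (2*140/149)*(1/29185) = 8467/10306 + (2*140*(1/149))*(1/29185) = 8467/10306 + (280/149)*(1/29185) = 8467/10306 + 56/869713 = 7364437107/8963262178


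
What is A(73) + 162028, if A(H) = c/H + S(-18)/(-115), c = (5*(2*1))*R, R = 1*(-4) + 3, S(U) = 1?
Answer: 1360223837/8395 ≈ 1.6203e+5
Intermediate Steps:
R = -1 (R = -4 + 3 = -1)
c = -10 (c = (5*(2*1))*(-1) = (5*2)*(-1) = 10*(-1) = -10)
A(H) = -1/115 - 10/H (A(H) = -10/H + 1/(-115) = -10/H + 1*(-1/115) = -10/H - 1/115 = -1/115 - 10/H)
A(73) + 162028 = (1/115)*(-1150 - 1*73)/73 + 162028 = (1/115)*(1/73)*(-1150 - 73) + 162028 = (1/115)*(1/73)*(-1223) + 162028 = -1223/8395 + 162028 = 1360223837/8395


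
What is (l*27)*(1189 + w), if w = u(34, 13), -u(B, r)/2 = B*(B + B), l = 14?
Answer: -1298430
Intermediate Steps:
u(B, r) = -4*B² (u(B, r) = -2*B*(B + B) = -2*B*2*B = -4*B²)
w = -4624 (w = -4*34² = -4*1156 = -4624)
(l*27)*(1189 + w) = (14*27)*(1189 - 4624) = 378*(-3435) = -1298430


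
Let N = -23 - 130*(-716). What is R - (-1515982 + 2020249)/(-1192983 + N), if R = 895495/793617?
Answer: 153908121901/96991108038 ≈ 1.5868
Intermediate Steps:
N = 93057 (N = -23 + 93080 = 93057)
R = 895495/793617 (R = 895495*(1/793617) = 895495/793617 ≈ 1.1284)
R - (-1515982 + 2020249)/(-1192983 + N) = 895495/793617 - (-1515982 + 2020249)/(-1192983 + 93057) = 895495/793617 - 504267/(-1099926) = 895495/793617 - 504267*(-1)/1099926 = 895495/793617 - 1*(-168089/366642) = 895495/793617 + 168089/366642 = 153908121901/96991108038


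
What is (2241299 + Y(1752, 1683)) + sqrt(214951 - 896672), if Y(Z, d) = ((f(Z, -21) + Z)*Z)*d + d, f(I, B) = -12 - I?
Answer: -33140410 + I*sqrt(681721) ≈ -3.314e+7 + 825.66*I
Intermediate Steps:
Y(Z, d) = d - 12*Z*d (Y(Z, d) = (((-12 - Z) + Z)*Z)*d + d = (-12*Z)*d + d = -12*Z*d + d = d - 12*Z*d)
(2241299 + Y(1752, 1683)) + sqrt(214951 - 896672) = (2241299 + 1683*(1 - 12*1752)) + sqrt(214951 - 896672) = (2241299 + 1683*(1 - 21024)) + sqrt(-681721) = (2241299 + 1683*(-21023)) + I*sqrt(681721) = (2241299 - 35381709) + I*sqrt(681721) = -33140410 + I*sqrt(681721)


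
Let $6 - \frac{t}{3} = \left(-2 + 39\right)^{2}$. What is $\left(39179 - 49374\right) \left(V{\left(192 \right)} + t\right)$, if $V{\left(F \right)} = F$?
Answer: $39729915$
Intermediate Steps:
$t = -4089$ ($t = 18 - 3 \left(-2 + 39\right)^{2} = 18 - 3 \cdot 37^{2} = 18 - 4107 = -4089$)
$\left(39179 - 49374\right) \left(V{\left(192 \right)} + t\right) = \left(39179 - 49374\right) \left(192 - 4089\right) = \left(-10195\right) \left(-3897\right) = 39729915$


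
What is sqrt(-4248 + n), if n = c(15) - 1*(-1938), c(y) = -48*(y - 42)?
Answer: 13*I*sqrt(6) ≈ 31.843*I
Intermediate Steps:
c(y) = 2016 - 48*y (c(y) = -48*(-42 + y) = 2016 - 48*y)
n = 3234 (n = (2016 - 48*15) - 1*(-1938) = (2016 - 720) + 1938 = 1296 + 1938 = 3234)
sqrt(-4248 + n) = sqrt(-4248 + 3234) = sqrt(-1014) = 13*I*sqrt(6)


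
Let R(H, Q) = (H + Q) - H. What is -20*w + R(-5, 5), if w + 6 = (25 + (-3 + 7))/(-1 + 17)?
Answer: 355/4 ≈ 88.750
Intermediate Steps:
w = -67/16 (w = -6 + (25 + (-3 + 7))/(-1 + 17) = -6 + (25 + 4)/16 = -6 + 29*(1/16) = -6 + 29/16 = -67/16 ≈ -4.1875)
R(H, Q) = Q
-20*w + R(-5, 5) = -20*(-67/16) + 5 = 335/4 + 5 = 355/4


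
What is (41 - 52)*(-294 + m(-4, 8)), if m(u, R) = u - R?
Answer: 3366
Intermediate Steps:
(41 - 52)*(-294 + m(-4, 8)) = (41 - 52)*(-294 + (-4 - 1*8)) = -11*(-294 + (-4 - 8)) = -11*(-294 - 12) = -11*(-306) = 3366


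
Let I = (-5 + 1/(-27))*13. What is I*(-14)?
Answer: 24752/27 ≈ 916.74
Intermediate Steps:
I = -1768/27 (I = (-5 - 1/27)*13 = -136/27*13 = -1768/27 ≈ -65.481)
I*(-14) = -1768/27*(-14) = 24752/27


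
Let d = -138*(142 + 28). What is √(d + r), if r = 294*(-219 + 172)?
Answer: 3*I*√4142 ≈ 193.08*I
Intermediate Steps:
d = -23460 (d = -138*170 = -23460)
r = -13818 (r = 294*(-47) = -13818)
√(d + r) = √(-23460 - 13818) = √(-37278) = 3*I*√4142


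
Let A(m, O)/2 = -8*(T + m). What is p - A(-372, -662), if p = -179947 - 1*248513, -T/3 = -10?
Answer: -433932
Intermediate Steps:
T = 30 (T = -3*(-10) = 30)
p = -428460 (p = -179947 - 248513 = -428460)
A(m, O) = -480 - 16*m (A(m, O) = 2*(-8*(30 + m)) = 2*(-240 - 8*m) = -480 - 16*m)
p - A(-372, -662) = -428460 - (-480 - 16*(-372)) = -428460 - (-480 + 5952) = -428460 - 1*5472 = -428460 - 5472 = -433932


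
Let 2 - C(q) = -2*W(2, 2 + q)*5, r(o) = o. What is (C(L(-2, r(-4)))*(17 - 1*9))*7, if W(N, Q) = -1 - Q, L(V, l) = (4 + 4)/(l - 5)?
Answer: -9632/9 ≈ -1070.2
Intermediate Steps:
L(V, l) = 8/(-5 + l)
C(q) = -28 - 10*q (C(q) = 2 - (-2*(-1 - (2 + q)))*5 = 2 - (-2*(-1 + (-2 - q)))*5 = 2 - (-2*(-3 - q))*5 = 2 - (6 + 2*q)*5 = 2 - (30 + 10*q) = 2 + (-30 - 10*q) = -28 - 10*q)
(C(L(-2, r(-4)))*(17 - 1*9))*7 = ((-28 - 80/(-5 - 4))*(17 - 1*9))*7 = ((-28 - 80/(-9))*(17 - 9))*7 = ((-28 - 80*(-1)/9)*8)*7 = ((-28 - 10*(-8/9))*8)*7 = ((-28 + 80/9)*8)*7 = -172/9*8*7 = -1376/9*7 = -9632/9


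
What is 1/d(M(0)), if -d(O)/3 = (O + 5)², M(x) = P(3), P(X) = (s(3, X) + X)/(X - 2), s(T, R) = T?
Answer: -1/363 ≈ -0.0027548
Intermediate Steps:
P(X) = (3 + X)/(-2 + X) (P(X) = (3 + X)/(X - 2) = (3 + X)/(-2 + X))
M(x) = 6 (M(x) = (3 + 3)/(-2 + 3) = 6/1 = 1*6 = 6)
d(O) = -3*(5 + O)² (d(O) = -3*(O + 5)² = -3*(5 + O)²)
1/d(M(0)) = 1/(-3*(5 + 6)²) = 1/(-3*11²) = 1/(-3*121) = 1/(-363) = -1/363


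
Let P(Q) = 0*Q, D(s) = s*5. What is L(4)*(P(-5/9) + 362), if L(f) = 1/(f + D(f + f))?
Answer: 181/22 ≈ 8.2273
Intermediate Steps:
D(s) = 5*s
P(Q) = 0
L(f) = 1/(11*f) (L(f) = 1/(f + 5*(f + f)) = 1/(f + 5*(2*f)) = 1/(f + 10*f) = 1/(11*f))
L(4)*(P(-5/9) + 362) = ((1/11)/4)*(0 + 362) = ((1/11)*(¼))*362 = (1/44)*362 = 181/22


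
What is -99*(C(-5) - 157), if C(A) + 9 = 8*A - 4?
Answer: 20790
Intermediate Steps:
C(A) = -13 + 8*A (C(A) = -9 + (8*A - 4) = -9 + (-4 + 8*A) = -13 + 8*A)
-99*(C(-5) - 157) = -99*((-13 + 8*(-5)) - 157) = -99*((-13 - 40) - 157) = -99*(-53 - 157) = -99*(-210) = 20790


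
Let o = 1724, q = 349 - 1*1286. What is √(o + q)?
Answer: √787 ≈ 28.054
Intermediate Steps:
q = -937 (q = 349 - 1286 = -937)
√(o + q) = √(1724 - 937) = √787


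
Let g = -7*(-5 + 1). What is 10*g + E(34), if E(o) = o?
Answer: 314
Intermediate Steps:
g = 28 (g = -7*(-4) = 28)
10*g + E(34) = 10*28 + 34 = 280 + 34 = 314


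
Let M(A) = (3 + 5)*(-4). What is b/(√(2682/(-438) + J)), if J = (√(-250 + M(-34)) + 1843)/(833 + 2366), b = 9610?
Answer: 9610*√233527/√(-1295414 + 73*I*√282) ≈ 1.9306 - 4080.3*I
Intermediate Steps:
M(A) = -32 (M(A) = 8*(-4) = -32)
J = 1843/3199 + I*√282/3199 (J = (√(-250 - 32) + 1843)/(833 + 2366) = (√(-282) + 1843)/3199 = (I*√282 + 1843)*(1/3199) = (1843 + I*√282)*(1/3199) = 1843/3199 + I*√282/3199 ≈ 0.57612 + 0.0052494*I)
b/(√(2682/(-438) + J)) = 9610/(√(2682/(-438) + (1843/3199 + I*√282/3199))) = 9610/(√(2682*(-1/438) + (1843/3199 + I*√282/3199))) = 9610/(√(-447/73 + (1843/3199 + I*√282/3199))) = 9610/(√(-1295414/233527 + I*√282/3199)) = 9610/√(-1295414/233527 + I*√282/3199)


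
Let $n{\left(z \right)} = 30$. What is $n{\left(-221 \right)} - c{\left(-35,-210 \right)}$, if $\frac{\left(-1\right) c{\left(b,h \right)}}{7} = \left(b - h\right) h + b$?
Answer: $-257465$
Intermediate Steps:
$c{\left(b,h \right)} = - 7 b - 7 h \left(b - h\right)$ ($c{\left(b,h \right)} = - 7 \left(\left(b - h\right) h + b\right) = - 7 \left(h \left(b - h\right) + b\right) = - 7 \left(b + h \left(b - h\right)\right) = - 7 b - 7 h \left(b - h\right)$)
$n{\left(-221 \right)} - c{\left(-35,-210 \right)} = 30 - \left(\left(-7\right) \left(-35\right) + 7 \left(-210\right)^{2} - \left(-245\right) \left(-210\right)\right) = 30 - \left(245 + 7 \cdot 44100 - 51450\right) = 30 - \left(245 + 308700 - 51450\right) = 30 - 257495 = -257465$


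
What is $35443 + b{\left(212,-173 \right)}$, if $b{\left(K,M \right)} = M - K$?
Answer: $35058$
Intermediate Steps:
$35443 + b{\left(212,-173 \right)} = 35443 - 385 = 35058$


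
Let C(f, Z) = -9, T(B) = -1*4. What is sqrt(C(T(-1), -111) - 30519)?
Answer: 24*I*sqrt(53) ≈ 174.72*I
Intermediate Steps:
T(B) = -4
sqrt(C(T(-1), -111) - 30519) = sqrt(-9 - 30519) = sqrt(-30528) = 24*I*sqrt(53)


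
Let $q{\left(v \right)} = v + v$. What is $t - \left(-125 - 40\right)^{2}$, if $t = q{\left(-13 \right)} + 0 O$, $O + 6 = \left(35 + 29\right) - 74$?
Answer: $-27251$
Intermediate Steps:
$O = -16$ ($O = -6 + \left(\left(35 + 29\right) - 74\right) = -6 + \left(64 - 74\right) = -6 - 10 = -16$)
$q{\left(v \right)} = 2 v$
$t = -26$ ($t = 2 \left(-13\right) + 0 \left(-16\right) = -26 + 0 = -26$)
$t - \left(-125 - 40\right)^{2} = -26 - \left(-125 - 40\right)^{2} = -26 - \left(-165\right)^{2} = -26 - 27225 = -27251$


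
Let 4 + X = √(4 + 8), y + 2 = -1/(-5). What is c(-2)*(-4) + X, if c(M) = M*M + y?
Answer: -64/5 + 2*√3 ≈ -9.3359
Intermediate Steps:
y = -9/5 (y = -2 - 1/(-5) = -2 - 1*(-⅕) = -2 + ⅕ = -9/5 ≈ -1.8000)
c(M) = -9/5 + M² (c(M) = M*M - 9/5 = M² - 9/5 = -9/5 + M²)
X = -4 + 2*√3 (X = -4 + √(4 + 8) = -4 + √12 = -4 + 2*√3 ≈ -0.53590)
c(-2)*(-4) + X = (-9/5 + (-2)²)*(-4) + (-4 + 2*√3) = (-9/5 + 4)*(-4) + (-4 + 2*√3) = (11/5)*(-4) + (-4 + 2*√3) = -44/5 + (-4 + 2*√3) = -64/5 + 2*√3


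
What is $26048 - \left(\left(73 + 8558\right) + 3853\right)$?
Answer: $13564$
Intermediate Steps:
$26048 - \left(\left(73 + 8558\right) + 3853\right) = 26048 - \left(8631 + 3853\right) = 26048 - 12484 = 13564$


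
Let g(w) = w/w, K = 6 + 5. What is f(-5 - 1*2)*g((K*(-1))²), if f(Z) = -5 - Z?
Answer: 2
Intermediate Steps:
K = 11
g(w) = 1
f(-5 - 1*2)*g((K*(-1))²) = (-5 - (-5 - 1*2))*1 = (-5 - (-5 - 2))*1 = (-5 - 1*(-7))*1 = (-5 + 7)*1 = 2*1 = 2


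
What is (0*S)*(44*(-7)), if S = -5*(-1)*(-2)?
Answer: 0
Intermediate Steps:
S = -10 (S = 5*(-2) = -10)
(0*S)*(44*(-7)) = (0*(-10))*(44*(-7)) = 0*(-308) = 0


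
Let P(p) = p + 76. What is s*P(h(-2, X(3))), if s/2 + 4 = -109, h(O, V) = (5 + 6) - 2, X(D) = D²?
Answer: -19210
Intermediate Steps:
h(O, V) = 9 (h(O, V) = 11 - 2 = 9)
s = -226 (s = -8 + 2*(-109) = -8 - 218 = -226)
P(p) = 76 + p
s*P(h(-2, X(3))) = -226*(76 + 9) = -226*85 = -19210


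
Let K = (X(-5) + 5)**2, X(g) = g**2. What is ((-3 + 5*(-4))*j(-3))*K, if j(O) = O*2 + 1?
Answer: 103500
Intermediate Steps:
j(O) = 1 + 2*O (j(O) = 2*O + 1 = 1 + 2*O)
K = 900 (K = ((-5)**2 + 5)**2 = (25 + 5)**2 = 30**2 = 900)
((-3 + 5*(-4))*j(-3))*K = ((-3 + 5*(-4))*(1 + 2*(-3)))*900 = ((-3 - 20)*(1 - 6))*900 = -23*(-5)*900 = 115*900 = 103500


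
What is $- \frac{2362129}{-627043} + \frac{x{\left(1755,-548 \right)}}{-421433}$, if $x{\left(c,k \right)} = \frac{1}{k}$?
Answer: $\frac{545522553376679}{144812623715212} \approx 3.7671$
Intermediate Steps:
$- \frac{2362129}{-627043} + \frac{x{\left(1755,-548 \right)}}{-421433} = - \frac{2362129}{-627043} + \frac{1}{\left(-548\right) \left(-421433\right)} = \left(-2362129\right) \left(- \frac{1}{627043}\right) - - \frac{1}{230945284} = \frac{2362129}{627043} + \frac{1}{230945284} = \frac{545522553376679}{144812623715212}$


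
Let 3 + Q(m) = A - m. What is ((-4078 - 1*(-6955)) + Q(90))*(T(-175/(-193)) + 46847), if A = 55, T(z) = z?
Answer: 25669232994/193 ≈ 1.3300e+8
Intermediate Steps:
Q(m) = 52 - m (Q(m) = -3 + (55 - m) = 52 - m)
((-4078 - 1*(-6955)) + Q(90))*(T(-175/(-193)) + 46847) = ((-4078 - 1*(-6955)) + (52 - 1*90))*(-175/(-193) + 46847) = ((-4078 + 6955) + (52 - 90))*(-175*(-1/193) + 46847) = (2877 - 38)*(175/193 + 46847) = 2839*(9041646/193) = 25669232994/193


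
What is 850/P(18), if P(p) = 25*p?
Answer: 17/9 ≈ 1.8889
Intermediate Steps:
850/P(18) = 850/((25*18)) = 850/450 = 850*(1/450) = 17/9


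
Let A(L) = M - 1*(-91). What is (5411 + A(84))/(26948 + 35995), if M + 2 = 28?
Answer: 5528/62943 ≈ 0.087826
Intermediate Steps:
M = 26 (M = -2 + 28 = 26)
A(L) = 117 (A(L) = 26 - 1*(-91) = 26 + 91 = 117)
(5411 + A(84))/(26948 + 35995) = (5411 + 117)/(26948 + 35995) = 5528/62943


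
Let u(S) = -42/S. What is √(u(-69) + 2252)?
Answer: √1191630/23 ≈ 47.462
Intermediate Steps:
√(u(-69) + 2252) = √(-42/(-69) + 2252) = √(-42*(-1/69) + 2252) = √(14/23 + 2252) = √(51810/23) = √1191630/23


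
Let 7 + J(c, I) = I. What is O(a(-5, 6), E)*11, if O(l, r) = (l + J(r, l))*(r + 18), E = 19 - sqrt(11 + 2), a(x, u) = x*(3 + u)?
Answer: -39479 + 1067*sqrt(13) ≈ -35632.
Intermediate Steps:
J(c, I) = -7 + I
E = 19 - sqrt(13) ≈ 15.394
O(l, r) = (-7 + 2*l)*(18 + r) (O(l, r) = (l + (-7 + l))*(r + 18) = (-7 + 2*l)*(18 + r))
O(a(-5, 6), E)*11 = (-126 + 36*(-5*(3 + 6)) + (-5*(3 + 6))*(19 - sqrt(13)) + (19 - sqrt(13))*(-7 - 5*(3 + 6)))*11 = (-126 + 36*(-5*9) + (-5*9)*(19 - sqrt(13)) + (19 - sqrt(13))*(-7 - 5*9))*11 = (-126 + 36*(-45) - 45*(19 - sqrt(13)) + (19 - sqrt(13))*(-7 - 45))*11 = (-126 - 1620 + (-855 + 45*sqrt(13)) + (19 - sqrt(13))*(-52))*11 = (-126 - 1620 + (-855 + 45*sqrt(13)) + (-988 + 52*sqrt(13)))*11 = (-3589 + 97*sqrt(13))*11 = -39479 + 1067*sqrt(13)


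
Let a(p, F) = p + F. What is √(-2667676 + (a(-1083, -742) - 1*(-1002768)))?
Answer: I*√1666733 ≈ 1291.0*I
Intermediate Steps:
a(p, F) = F + p
√(-2667676 + (a(-1083, -742) - 1*(-1002768))) = √(-2667676 + ((-742 - 1083) - 1*(-1002768))) = √(-2667676 + (-1825 + 1002768)) = √(-2667676 + 1000943) = √(-1666733) = I*√1666733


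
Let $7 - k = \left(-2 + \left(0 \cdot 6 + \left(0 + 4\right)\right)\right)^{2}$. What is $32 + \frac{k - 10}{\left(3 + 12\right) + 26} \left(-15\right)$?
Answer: $\frac{1417}{41} \approx 34.561$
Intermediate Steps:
$k = 3$ ($k = 7 - \left(-2 + \left(0 \cdot 6 + \left(0 + 4\right)\right)\right)^{2} = 7 - \left(-2 + \left(0 + 4\right)\right)^{2} = 7 - \left(-2 + 4\right)^{2} = 7 - 2^{2} = 7 - 4 = 3$)
$32 + \frac{k - 10}{\left(3 + 12\right) + 26} \left(-15\right) = 32 + \frac{3 - 10}{\left(3 + 12\right) + 26} \left(-15\right) = 32 + - \frac{7}{15 + 26} \left(-15\right) = 32 + - \frac{7}{41} \left(-15\right) = 32 + \left(-7\right) \frac{1}{41} \left(-15\right) = 32 - - \frac{105}{41} = 32 + \frac{105}{41} = \frac{1417}{41}$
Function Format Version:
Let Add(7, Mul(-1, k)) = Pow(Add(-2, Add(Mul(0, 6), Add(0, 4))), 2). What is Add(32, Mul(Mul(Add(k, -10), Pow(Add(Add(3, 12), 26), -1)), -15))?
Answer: Rational(1417, 41) ≈ 34.561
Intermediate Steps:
k = 3 (k = Add(7, Mul(-1, Pow(Add(-2, Add(Mul(0, 6), Add(0, 4))), 2))) = Add(7, Mul(-1, Pow(Add(-2, Add(0, 4)), 2))) = Add(7, Mul(-1, Pow(Add(-2, 4), 2))) = Add(7, Mul(-1, Pow(2, 2))) = Add(7, Mul(-1, 4)) = Add(7, -4) = 3)
Add(32, Mul(Mul(Add(k, -10), Pow(Add(Add(3, 12), 26), -1)), -15)) = Add(32, Mul(Mul(Add(3, -10), Pow(Add(Add(3, 12), 26), -1)), -15)) = Add(32, Mul(Mul(-7, Pow(Add(15, 26), -1)), -15)) = Add(32, Mul(Mul(-7, Pow(41, -1)), -15)) = Add(32, Mul(Mul(-7, Rational(1, 41)), -15)) = Add(32, Mul(Rational(-7, 41), -15)) = Add(32, Rational(105, 41)) = Rational(1417, 41)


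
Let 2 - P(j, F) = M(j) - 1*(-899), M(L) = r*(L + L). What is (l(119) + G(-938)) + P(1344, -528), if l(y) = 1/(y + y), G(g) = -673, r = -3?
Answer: 1545573/238 ≈ 6494.0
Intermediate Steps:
M(L) = -6*L (M(L) = -3*(L + L) = -6*L)
P(j, F) = -897 + 6*j (P(j, F) = 2 - (-6*j - 1*(-899)) = 2 - (-6*j + 899) = 2 - (899 - 6*j) = 2 + (-899 + 6*j) = -897 + 6*j)
l(y) = 1/(2*y)
(l(119) + G(-938)) + P(1344, -528) = ((½)/119 - 673) + (-897 + 6*1344) = ((½)*(1/119) - 673) + (-897 + 8064) = (1/238 - 673) + 7167 = -160173/238 + 7167 = 1545573/238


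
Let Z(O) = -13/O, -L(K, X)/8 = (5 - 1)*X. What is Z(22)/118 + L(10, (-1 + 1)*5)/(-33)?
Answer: -13/2596 ≈ -0.0050077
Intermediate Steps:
L(K, X) = -32*X (L(K, X) = -8*(5 - 1)*X = -32*X)
Z(22)/118 + L(10, (-1 + 1)*5)/(-33) = -13/22/118 - 32*(-1 + 1)*5/(-33) = -13*1/22*(1/118) - 0*5*(-1/33) = -13/22*1/118 - 32*0*(-1/33) = -13/2596 + 0*(-1/33) = -13/2596 + 0 = -13/2596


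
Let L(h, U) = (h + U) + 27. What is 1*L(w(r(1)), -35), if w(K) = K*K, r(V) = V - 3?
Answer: -4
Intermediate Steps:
r(V) = -3 + V
w(K) = K**2
L(h, U) = 27 + U + h (L(h, U) = (U + h) + 27 = 27 + U + h)
1*L(w(r(1)), -35) = 1*(27 - 35 + (-3 + 1)**2) = 1*(27 - 35 + (-2)**2) = 1*(27 - 35 + 4) = 1*(-4) = -4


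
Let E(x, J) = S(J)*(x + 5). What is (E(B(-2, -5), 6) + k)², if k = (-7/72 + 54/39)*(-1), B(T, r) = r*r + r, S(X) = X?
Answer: 19375248025/876096 ≈ 22115.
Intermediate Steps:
B(T, r) = r + r² (B(T, r) = r² + r = r + r²)
E(x, J) = J*(5 + x) (E(x, J) = J*(x + 5) = J*(5 + x))
k = -1205/936 (k = (-7*1/72 + 54*(1/39))*(-1) = (-7/72 + 18/13)*(-1) = (1205/936)*(-1) = -1205/936 ≈ -1.2874)
(E(B(-2, -5), 6) + k)² = (6*(5 - 5*(1 - 5)) - 1205/936)² = (6*(5 - 5*(-4)) - 1205/936)² = (6*(5 + 20) - 1205/936)² = (6*25 - 1205/936)² = (150 - 1205/936)² = (139195/936)² = 19375248025/876096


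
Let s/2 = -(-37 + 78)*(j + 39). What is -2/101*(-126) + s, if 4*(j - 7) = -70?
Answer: -235785/101 ≈ -2334.5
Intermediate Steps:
j = -21/2 (j = 7 + (1/4)*(-70) = 7 - 35/2 = -21/2 ≈ -10.500)
s = -2337 (s = 2*(-(-37 + 78)*(-21/2 + 39)) = 2*(-41*57/2) = 2*(-1*2337/2) = 2*(-2337/2) = -2337)
-2/101*(-126) + s = -2/101*(-126) - 2337 = 252/101 - 2337 = -235785/101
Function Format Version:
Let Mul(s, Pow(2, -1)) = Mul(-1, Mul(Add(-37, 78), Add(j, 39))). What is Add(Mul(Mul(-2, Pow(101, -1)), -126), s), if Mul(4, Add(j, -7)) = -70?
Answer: Rational(-235785, 101) ≈ -2334.5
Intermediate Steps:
j = Rational(-21, 2) (j = Add(7, Mul(Rational(1, 4), -70)) = Add(7, Rational(-35, 2)) = Rational(-21, 2) ≈ -10.500)
s = -2337 (s = Mul(2, Mul(-1, Mul(Add(-37, 78), Add(Rational(-21, 2), 39)))) = Mul(2, Mul(-1, Mul(41, Rational(57, 2)))) = Mul(2, Mul(-1, Rational(2337, 2))) = Mul(2, Rational(-2337, 2)) = -2337)
Add(Mul(Mul(-2, Pow(101, -1)), -126), s) = Add(Mul(Mul(-2, Pow(101, -1)), -126), -2337) = Add(Mul(Mul(-2, Rational(1, 101)), -126), -2337) = Add(Mul(Rational(-2, 101), -126), -2337) = Add(Rational(252, 101), -2337) = Rational(-235785, 101)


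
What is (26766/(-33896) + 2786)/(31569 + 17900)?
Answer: 47203745/838400612 ≈ 0.056302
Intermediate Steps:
(26766/(-33896) + 2786)/(31569 + 17900) = (26766*(-1/33896) + 2786)/49469 = (-13383/16948 + 2786)*(1/49469) = (47203745/16948)*(1/49469) = 47203745/838400612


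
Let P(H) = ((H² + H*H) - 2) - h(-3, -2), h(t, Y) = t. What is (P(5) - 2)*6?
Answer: 294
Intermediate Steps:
P(H) = 1 + 2*H² (P(H) = ((H² + H*H) - 2) - 1*(-3) = ((H² + H²) - 2) + 3 = (2*H² - 2) + 3 = (-2 + 2*H²) + 3 = 1 + 2*H²)
(P(5) - 2)*6 = ((1 + 2*5²) - 2)*6 = ((1 + 2*25) - 2)*6 = ((1 + 50) - 2)*6 = (51 - 2)*6 = 49*6 = 294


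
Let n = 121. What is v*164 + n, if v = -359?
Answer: -58755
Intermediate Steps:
v*164 + n = -359*164 + 121 = -58876 + 121 = -58755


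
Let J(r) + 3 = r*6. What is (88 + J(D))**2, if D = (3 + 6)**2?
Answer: 326041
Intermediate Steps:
D = 81 (D = 9**2 = 81)
J(r) = -3 + 6*r (J(r) = -3 + r*6 = -3 + 6*r)
(88 + J(D))**2 = (88 + (-3 + 6*81))**2 = (88 + (-3 + 486))**2 = (88 + 483)**2 = 571**2 = 326041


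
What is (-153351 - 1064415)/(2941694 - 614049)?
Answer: -1217766/2327645 ≈ -0.52318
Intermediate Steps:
(-153351 - 1064415)/(2941694 - 614049) = -1217766/2327645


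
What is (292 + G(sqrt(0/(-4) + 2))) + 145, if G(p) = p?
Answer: 437 + sqrt(2) ≈ 438.41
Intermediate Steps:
(292 + G(sqrt(0/(-4) + 2))) + 145 = (292 + sqrt(0/(-4) + 2)) + 145 = (292 + sqrt(0*(-1/4) + 2)) + 145 = (292 + sqrt(0 + 2)) + 145 = (292 + sqrt(2)) + 145 = 437 + sqrt(2)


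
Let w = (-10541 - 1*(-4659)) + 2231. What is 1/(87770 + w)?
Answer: 1/84119 ≈ 1.1888e-5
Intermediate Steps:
w = -3651 (w = (-10541 + 4659) + 2231 = -5882 + 2231 = -3651)
1/(87770 + w) = 1/(87770 - 3651) = 1/84119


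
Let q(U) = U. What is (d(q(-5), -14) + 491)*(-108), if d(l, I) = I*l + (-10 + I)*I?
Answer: -96876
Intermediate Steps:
d(l, I) = I*l + I*(-10 + I)
(d(q(-5), -14) + 491)*(-108) = (-14*(-10 - 14 - 5) + 491)*(-108) = (-14*(-29) + 491)*(-108) = (406 + 491)*(-108) = 897*(-108) = -96876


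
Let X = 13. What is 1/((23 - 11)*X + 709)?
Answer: 1/865 ≈ 0.0011561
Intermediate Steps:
1/((23 - 11)*X + 709) = 1/((23 - 11)*13 + 709) = 1/(12*13 + 709) = 1/(156 + 709) = 1/865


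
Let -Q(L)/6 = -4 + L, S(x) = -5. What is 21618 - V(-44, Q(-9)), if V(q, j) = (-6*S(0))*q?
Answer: 22938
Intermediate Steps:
Q(L) = 24 - 6*L (Q(L) = -6*(-4 + L) = 24 - 6*L)
V(q, j) = 30*q (V(q, j) = (-6*(-5))*q = 30*q)
21618 - V(-44, Q(-9)) = 21618 - 30*(-44) = 21618 - 1*(-1320) = 21618 + 1320 = 22938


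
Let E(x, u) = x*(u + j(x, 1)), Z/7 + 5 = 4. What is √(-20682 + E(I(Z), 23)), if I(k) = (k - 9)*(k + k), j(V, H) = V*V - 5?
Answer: √11222774 ≈ 3350.0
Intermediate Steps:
Z = -7 (Z = -35 + 7*4 = -35 + 28 = -7)
j(V, H) = -5 + V² (j(V, H) = V² - 5 = -5 + V²)
I(k) = 2*k*(-9 + k) (I(k) = (-9 + k)*(2*k) = 2*k*(-9 + k))
E(x, u) = x*(-5 + u + x²) (E(x, u) = x*(u + (-5 + x²)) = x*(-5 + u + x²))
√(-20682 + E(I(Z), 23)) = √(-20682 + (2*(-7)*(-9 - 7))*(-5 + 23 + (2*(-7)*(-9 - 7))²)) = √(-20682 + (2*(-7)*(-16))*(-5 + 23 + (2*(-7)*(-16))²)) = √(-20682 + 224*(-5 + 23 + 224²)) = √(-20682 + 224*(-5 + 23 + 50176)) = √(-20682 + 224*50194) = √(-20682 + 11243456) = √11222774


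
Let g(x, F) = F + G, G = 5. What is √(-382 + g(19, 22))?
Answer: I*√355 ≈ 18.841*I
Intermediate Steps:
g(x, F) = 5 + F (g(x, F) = F + 5 = 5 + F)
√(-382 + g(19, 22)) = √(-382 + (5 + 22)) = √(-382 + 27) = √(-355) = I*√355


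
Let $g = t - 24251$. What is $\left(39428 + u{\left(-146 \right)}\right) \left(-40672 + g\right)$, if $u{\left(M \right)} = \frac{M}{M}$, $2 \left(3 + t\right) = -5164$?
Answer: $-2661772932$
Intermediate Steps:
$t = -2585$ ($t = -3 + \frac{1}{2} \left(-5164\right) = -3 - 2582 = -2585$)
$u{\left(M \right)} = 1$
$g = -26836$ ($g = -2585 - 24251 = -26836$)
$\left(39428 + u{\left(-146 \right)}\right) \left(-40672 + g\right) = \left(39428 + 1\right) \left(-40672 - 26836\right) = 39429 \left(-67508\right) = -2661772932$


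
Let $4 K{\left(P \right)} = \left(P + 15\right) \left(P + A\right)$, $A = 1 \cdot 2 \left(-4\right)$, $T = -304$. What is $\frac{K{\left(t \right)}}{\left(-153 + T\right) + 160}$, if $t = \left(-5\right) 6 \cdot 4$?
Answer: $- \frac{1120}{99} \approx -11.313$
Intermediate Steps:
$A = -8$ ($A = 2 \left(-4\right) = -8$)
$t = -120$ ($t = \left(-30\right) 4 = -120$)
$K{\left(P \right)} = \frac{\left(-8 + P\right) \left(15 + P\right)}{4}$ ($K{\left(P \right)} = \frac{\left(P + 15\right) \left(P - 8\right)}{4} = \frac{\left(15 + P\right) \left(-8 + P\right)}{4} = \frac{\left(-8 + P\right) \left(15 + P\right)}{4}$)
$\frac{K{\left(t \right)}}{\left(-153 + T\right) + 160} = \frac{-30 + \frac{\left(-120\right)^{2}}{4} + \frac{7}{4} \left(-120\right)}{\left(-153 - 304\right) + 160} = \frac{-30 + \frac{1}{4} \cdot 14400 - 210}{-457 + 160} = \frac{-30 + 3600 - 210}{-297} = 3360 \left(- \frac{1}{297}\right) = - \frac{1120}{99}$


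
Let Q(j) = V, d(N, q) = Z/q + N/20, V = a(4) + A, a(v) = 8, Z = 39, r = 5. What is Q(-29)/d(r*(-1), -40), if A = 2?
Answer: -400/49 ≈ -8.1633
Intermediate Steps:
V = 10 (V = 8 + 2 = 10)
d(N, q) = 39/q + N/20
Q(j) = 10
Q(-29)/d(r*(-1), -40) = 10/(39/(-40) + (5*(-1))/20) = 10/(39*(-1/40) + (1/20)*(-5)) = 10/(-39/40 - ¼) = 10/(-49/40) = 10*(-40/49) = -400/49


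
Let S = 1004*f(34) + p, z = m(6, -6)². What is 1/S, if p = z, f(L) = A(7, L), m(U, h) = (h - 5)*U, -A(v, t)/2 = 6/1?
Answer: -1/7692 ≈ -0.00013001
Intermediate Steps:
A(v, t) = -12 (A(v, t) = -12/1 = -12)
m(U, h) = U*(-5 + h) (m(U, h) = (-5 + h)*U = U*(-5 + h))
z = 4356 (z = (6*(-5 - 6))² = (6*(-11))² = (-66)² = 4356)
f(L) = -12
p = 4356
S = -7692 (S = 1004*(-12) + 4356 = -12048 + 4356 = -7692)
1/S = 1/(-7692) = -1/7692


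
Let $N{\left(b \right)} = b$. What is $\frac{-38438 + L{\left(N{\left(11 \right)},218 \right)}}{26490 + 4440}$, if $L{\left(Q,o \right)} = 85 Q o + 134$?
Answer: $\frac{82763}{15465} \approx 5.3516$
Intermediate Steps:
$L{\left(Q,o \right)} = 134 + 85 Q o$ ($L{\left(Q,o \right)} = 85 Q o + 134 = 134 + 85 Q o$)
$\frac{-38438 + L{\left(N{\left(11 \right)},218 \right)}}{26490 + 4440} = \frac{-38438 + \left(134 + 85 \cdot 11 \cdot 218\right)}{26490 + 4440} = \frac{-38438 + \left(134 + 203830\right)}{30930} = \left(-38438 + 203964\right) \frac{1}{30930} = 165526 \cdot \frac{1}{30930} = \frac{82763}{15465}$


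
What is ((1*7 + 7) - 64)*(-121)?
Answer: 6050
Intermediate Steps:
((1*7 + 7) - 64)*(-121) = ((7 + 7) - 64)*(-121) = (14 - 64)*(-121) = -50*(-121) = 6050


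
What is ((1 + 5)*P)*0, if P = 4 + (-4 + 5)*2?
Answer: 0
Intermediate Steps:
P = 6 (P = 4 + 1*2 = 4 + 2 = 6)
((1 + 5)*P)*0 = ((1 + 5)*6)*0 = (6*6)*0 = 36*0 = 0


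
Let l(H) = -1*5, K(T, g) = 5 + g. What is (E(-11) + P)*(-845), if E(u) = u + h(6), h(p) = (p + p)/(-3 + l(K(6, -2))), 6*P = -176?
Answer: 212095/6 ≈ 35349.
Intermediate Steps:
P = -88/3 (P = (⅙)*(-176) = -88/3 ≈ -29.333)
l(H) = -5
h(p) = -p/4 (h(p) = (p + p)/(-3 - 5) = (2*p)/(-8) = (2*p)*(-⅛) = -p/4)
E(u) = -3/2 + u (E(u) = u - ¼*6 = u - 3/2 = -3/2 + u)
(E(-11) + P)*(-845) = ((-3/2 - 11) - 88/3)*(-845) = (-25/2 - 88/3)*(-845) = -251/6*(-845) = 212095/6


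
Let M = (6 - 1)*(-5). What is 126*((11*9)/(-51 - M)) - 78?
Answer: -7251/13 ≈ -557.77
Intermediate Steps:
M = -25 (M = 5*(-5) = -25)
126*((11*9)/(-51 - M)) - 78 = 126*((11*9)/(-51 - 1*(-25))) - 78 = 126*(99/(-51 + 25)) - 78 = 126*(99/(-26)) - 78 = 126*(99*(-1/26)) - 78 = 126*(-99/26) - 78 = -6237/13 - 78 = -7251/13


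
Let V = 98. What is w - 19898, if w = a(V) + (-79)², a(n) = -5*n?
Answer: -14147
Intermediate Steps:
w = 5751 (w = -5*98 + (-79)² = -490 + 6241 = 5751)
w - 19898 = 5751 - 19898 = -14147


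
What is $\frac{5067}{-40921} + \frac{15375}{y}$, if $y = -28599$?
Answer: $- \frac{258023836}{390099893} \approx -0.66143$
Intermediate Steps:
$\frac{5067}{-40921} + \frac{15375}{y} = \frac{5067}{-40921} + \frac{15375}{-28599} = 5067 \left(- \frac{1}{40921}\right) + 15375 \left(- \frac{1}{28599}\right) = - \frac{5067}{40921} - \frac{5125}{9533} = - \frac{258023836}{390099893}$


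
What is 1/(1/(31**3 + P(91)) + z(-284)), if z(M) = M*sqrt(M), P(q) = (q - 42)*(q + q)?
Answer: 38709/34322500824537025 + 851083634808*I*sqrt(71)/34322500824537025 ≈ 1.1278e-12 + 0.00020894*I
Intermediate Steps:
P(q) = 2*q*(-42 + q) (P(q) = (-42 + q)*(2*q) = 2*q*(-42 + q))
z(M) = M**(3/2)
1/(1/(31**3 + P(91)) + z(-284)) = 1/(1/(31**3 + 2*91*(-42 + 91)) + (-284)**(3/2)) = 1/(1/(29791 + 2*91*49) - 568*I*sqrt(71)) = 1/(1/(29791 + 8918) - 568*I*sqrt(71)) = 1/(1/38709 - 568*I*sqrt(71))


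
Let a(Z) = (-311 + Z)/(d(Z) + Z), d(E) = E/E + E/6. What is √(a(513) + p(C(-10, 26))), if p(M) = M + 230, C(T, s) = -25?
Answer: √295192601/1199 ≈ 14.330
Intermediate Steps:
d(E) = 1 + E/6 (d(E) = 1 + E*(⅙) = 1 + E/6)
a(Z) = (-311 + Z)/(1 + 7*Z/6) (a(Z) = (-311 + Z)/((1 + Z/6) + Z) = (-311 + Z)/(1 + 7*Z/6))
p(M) = 230 + M
√(a(513) + p(C(-10, 26))) = √(6*(-311 + 513)/(6 + 7*513) + (230 - 25)) = √(6*202/(6 + 3591) + 205) = √(6*202/3597 + 205) = √(6*(1/3597)*202 + 205) = √(404/1199 + 205) = √(246199/1199) = √295192601/1199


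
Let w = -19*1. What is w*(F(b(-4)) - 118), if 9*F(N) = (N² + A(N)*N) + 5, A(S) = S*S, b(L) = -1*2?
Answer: 20159/9 ≈ 2239.9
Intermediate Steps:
b(L) = -2
A(S) = S²
w = -19
F(N) = 5/9 + N²/9 + N³/9 (F(N) = ((N² + N²*N) + 5)/9 = ((N² + N³) + 5)/9 = (5 + N² + N³)/9 = 5/9 + N²/9 + N³/9)
w*(F(b(-4)) - 118) = -19*((5/9 + (⅑)*(-2)² + (⅑)*(-2)³) - 118) = -19*((5/9 + (⅑)*4 + (⅑)*(-8)) - 118) = -19*((5/9 + 4/9 - 8/9) - 118) = -19*(⅑ - 118) = -19*(-1061/9) = 20159/9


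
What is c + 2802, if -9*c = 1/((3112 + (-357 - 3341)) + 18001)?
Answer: 439171469/156735 ≈ 2802.0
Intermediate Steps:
c = -1/156735 (c = -1/(9*((3112 + (-357 - 3341)) + 18001)) = -1/(9*((3112 - 3698) + 18001)) = -1/(9*(-586 + 18001)) = -1/9/17415 = -1/9*1/17415 = -1/156735 ≈ -6.3802e-6)
c + 2802 = -1/156735 + 2802 = 439171469/156735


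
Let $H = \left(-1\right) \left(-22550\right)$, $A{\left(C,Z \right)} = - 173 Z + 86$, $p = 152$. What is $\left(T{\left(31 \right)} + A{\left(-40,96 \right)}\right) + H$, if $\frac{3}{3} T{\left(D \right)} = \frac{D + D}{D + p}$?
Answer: $\frac{1103186}{183} \approx 6028.3$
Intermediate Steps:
$A{\left(C,Z \right)} = 86 - 173 Z$
$T{\left(D \right)} = \frac{2 D}{152 + D}$ ($T{\left(D \right)} = \frac{D + D}{D + 152} = \frac{2 D}{152 + D}$)
$H = 22550$
$\left(T{\left(31 \right)} + A{\left(-40,96 \right)}\right) + H = \left(2 \cdot 31 \frac{1}{152 + 31} + \left(86 - 16608\right)\right) + 22550 = \left(2 \cdot 31 \cdot \frac{1}{183} + \left(86 - 16608\right)\right) + 22550 = \left(2 \cdot 31 \cdot \frac{1}{183} - 16522\right) + 22550 = \left(\frac{62}{183} - 16522\right) + 22550 = - \frac{3023464}{183} + 22550 = \frac{1103186}{183}$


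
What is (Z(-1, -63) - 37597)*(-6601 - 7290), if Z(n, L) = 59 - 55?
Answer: 522204363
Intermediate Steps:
Z(n, L) = 4
(Z(-1, -63) - 37597)*(-6601 - 7290) = (4 - 37597)*(-6601 - 7290) = -37593*(-13891) = 522204363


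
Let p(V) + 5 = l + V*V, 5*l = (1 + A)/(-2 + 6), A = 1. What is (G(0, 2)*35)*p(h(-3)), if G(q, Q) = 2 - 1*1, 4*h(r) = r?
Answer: -2429/16 ≈ -151.81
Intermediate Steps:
h(r) = r/4
G(q, Q) = 1 (G(q, Q) = 2 - 1 = 1)
l = 1/10 (l = ((1 + 1)/(-2 + 6))/5 = (2/4)/5 = (2*(1/4))/5 = (1/5)*(1/2) = 1/10 ≈ 0.10000)
p(V) = -49/10 + V**2 (p(V) = -5 + (1/10 + V*V) = -5 + (1/10 + V**2) = -49/10 + V**2)
(G(0, 2)*35)*p(h(-3)) = (1*35)*(-49/10 + ((1/4)*(-3))**2) = 35*(-49/10 + (-3/4)**2) = 35*(-49/10 + 9/16) = 35*(-347/80) = -2429/16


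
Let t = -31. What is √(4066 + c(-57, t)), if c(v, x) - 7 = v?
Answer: 4*√251 ≈ 63.372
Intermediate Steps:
c(v, x) = 7 + v
√(4066 + c(-57, t)) = √(4066 + (7 - 57)) = √(4066 - 50) = √4016 = 4*√251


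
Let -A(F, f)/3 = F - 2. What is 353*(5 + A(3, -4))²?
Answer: 1412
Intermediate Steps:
A(F, f) = 6 - 3*F (A(F, f) = -3*(F - 2) = -3*(-2 + F) = 6 - 3*F)
353*(5 + A(3, -4))² = 353*(5 + (6 - 3*3))² = 353*(5 + (6 - 9))² = 353*(5 - 3)² = 353*2² = 353*4 = 1412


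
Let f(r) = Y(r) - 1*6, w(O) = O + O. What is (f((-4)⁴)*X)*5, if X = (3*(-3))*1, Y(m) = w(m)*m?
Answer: -5897970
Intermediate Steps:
w(O) = 2*O
Y(m) = 2*m² (Y(m) = (2*m)*m = 2*m²)
X = -9 (X = -9*1 = -9)
f(r) = -6 + 2*r² (f(r) = 2*r² - 1*6 = 2*r² - 6 = -6 + 2*r²)
(f((-4)⁴)*X)*5 = ((-6 + 2*((-4)⁴)²)*(-9))*5 = ((-6 + 2*256²)*(-9))*5 = ((-6 + 2*65536)*(-9))*5 = ((-6 + 131072)*(-9))*5 = (131066*(-9))*5 = -1179594*5 = -5897970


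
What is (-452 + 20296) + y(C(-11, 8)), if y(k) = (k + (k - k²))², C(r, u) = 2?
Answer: 19844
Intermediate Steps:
y(k) = (-k² + 2*k)²
(-452 + 20296) + y(C(-11, 8)) = (-452 + 20296) + 2²*(-2 + 2)² = 19844 + 4*0² = 19844 + 4*0 = 19844 + 0 = 19844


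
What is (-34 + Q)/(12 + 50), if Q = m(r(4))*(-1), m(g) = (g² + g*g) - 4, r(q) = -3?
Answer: -24/31 ≈ -0.77419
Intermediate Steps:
m(g) = -4 + 2*g² (m(g) = (g² + g²) - 4 = 2*g² - 4 = -4 + 2*g²)
Q = -14 (Q = (-4 + 2*(-3)²)*(-1) = (-4 + 2*9)*(-1) = (-4 + 18)*(-1) = 14*(-1) = -14)
(-34 + Q)/(12 + 50) = (-34 - 14)/(12 + 50) = -48/62 = (1/62)*(-48) = -24/31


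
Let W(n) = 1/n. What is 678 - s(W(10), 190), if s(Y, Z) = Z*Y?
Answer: 659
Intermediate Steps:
s(Y, Z) = Y*Z
678 - s(W(10), 190) = 678 - 190/10 = 678 - 1*19 = 678 - 19 = 659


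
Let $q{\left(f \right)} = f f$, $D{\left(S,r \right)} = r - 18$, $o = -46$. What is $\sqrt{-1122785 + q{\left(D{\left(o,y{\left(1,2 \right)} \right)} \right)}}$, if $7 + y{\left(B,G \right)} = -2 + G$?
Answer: $52 i \sqrt{415} \approx 1059.3 i$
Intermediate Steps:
$y{\left(B,G \right)} = -9 + G$ ($y{\left(B,G \right)} = -7 + \left(-2 + G\right) = -9 + G$)
$D{\left(S,r \right)} = -18 + r$ ($D{\left(S,r \right)} = r - 18 = -18 + r$)
$q{\left(f \right)} = f^{2}$
$\sqrt{-1122785 + q{\left(D{\left(o,y{\left(1,2 \right)} \right)} \right)}} = \sqrt{-1122785 + \left(-18 + \left(-9 + 2\right)\right)^{2}} = \sqrt{-1122785 + \left(-18 - 7\right)^{2}} = \sqrt{-1122785 + \left(-25\right)^{2}} = \sqrt{-1122785 + 625} = \sqrt{-1122160} = 52 i \sqrt{415}$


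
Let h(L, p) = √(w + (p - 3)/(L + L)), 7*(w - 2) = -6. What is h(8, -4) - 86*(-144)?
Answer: 12384 + √553/28 ≈ 12385.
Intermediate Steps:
w = 8/7 (w = 2 + (⅐)*(-6) = 2 - 6/7 = 8/7 ≈ 1.1429)
h(L, p) = √(8/7 + (-3 + p)/(2*L)) (h(L, p) = √(8/7 + (p - 3)/(L + L)) = √(8/7 + (-3 + p)/((2*L))) = √(8/7 + (-3 + p)*(1/(2*L))) = √(8/7 + (-3 + p)/(2*L)))
h(8, -4) - 86*(-144) = √14*√((-21 + 7*(-4) + 16*8)/8)/14 - 86*(-144) = √14*√((-21 - 28 + 128)/8)/14 + 12384 = √14*√((⅛)*79)/14 + 12384 = √14*√(79/8)/14 + 12384 = √14*(√158/4)/14 + 12384 = √553/28 + 12384 = 12384 + √553/28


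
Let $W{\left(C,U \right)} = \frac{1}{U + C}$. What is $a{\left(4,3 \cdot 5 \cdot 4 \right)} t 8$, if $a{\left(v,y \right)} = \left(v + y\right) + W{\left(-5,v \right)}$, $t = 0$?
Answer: $0$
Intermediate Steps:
$W{\left(C,U \right)} = \frac{1}{C + U}$
$a{\left(v,y \right)} = v + y + \frac{1}{-5 + v}$ ($a{\left(v,y \right)} = \left(v + y\right) + \frac{1}{-5 + v} = v + y + \frac{1}{-5 + v}$)
$a{\left(4,3 \cdot 5 \cdot 4 \right)} t 8 = \frac{1 + \left(-5 + 4\right) \left(4 + 3 \cdot 5 \cdot 4\right)}{-5 + 4} \cdot 0 \cdot 8 = \frac{1 - \left(4 + 15 \cdot 4\right)}{-1} \cdot 0 \cdot 8 = - (1 - \left(4 + 60\right)) 0 \cdot 8 = - (1 - 64) 0 \cdot 8 = \left(-1\right) \left(-63\right) 0 \cdot 8 = 63 \cdot 0 \cdot 8 = 0 \cdot 8 = 0$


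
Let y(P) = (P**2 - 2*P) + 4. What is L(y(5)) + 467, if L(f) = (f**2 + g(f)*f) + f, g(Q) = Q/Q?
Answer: 866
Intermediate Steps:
g(Q) = 1
y(P) = 4 + P**2 - 2*P
L(f) = f**2 + 2*f (L(f) = (f**2 + 1*f) + f = (f**2 + f) + f = (f + f**2) + f = f**2 + 2*f)
L(y(5)) + 467 = (4 + 5**2 - 2*5)*(2 + (4 + 5**2 - 2*5)) + 467 = (4 + 25 - 10)*(2 + (4 + 25 - 10)) + 467 = 19*(2 + 19) + 467 = 19*21 + 467 = 399 + 467 = 866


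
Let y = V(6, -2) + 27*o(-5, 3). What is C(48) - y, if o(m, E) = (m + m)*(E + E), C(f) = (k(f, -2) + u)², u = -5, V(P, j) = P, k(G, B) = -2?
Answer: 1663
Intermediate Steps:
C(f) = 49 (C(f) = (-2 - 5)² = (-7)² = 49)
o(m, E) = 4*E*m (o(m, E) = (2*m)*(2*E) = 4*E*m)
y = -1614 (y = 6 + 27*(4*3*(-5)) = 6 + 27*(-60) = 6 - 1620 = -1614)
C(48) - y = 49 - 1*(-1614) = 49 + 1614 = 1663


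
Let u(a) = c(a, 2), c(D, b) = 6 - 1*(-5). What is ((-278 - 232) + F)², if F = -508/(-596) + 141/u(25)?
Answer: 661756218256/2686321 ≈ 2.4634e+5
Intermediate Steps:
c(D, b) = 11 (c(D, b) = 6 + 5 = 11)
u(a) = 11
F = 22406/1639 (F = -508/(-596) + 141/11 = -508*(-1/596) + 141*(1/11) = 127/149 + 141/11 = 22406/1639 ≈ 13.671)
((-278 - 232) + F)² = ((-278 - 232) + 22406/1639)² = (-510 + 22406/1639)² = (-813484/1639)² = 661756218256/2686321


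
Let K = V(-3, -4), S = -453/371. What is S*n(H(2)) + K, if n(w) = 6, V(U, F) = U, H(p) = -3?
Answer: -3831/371 ≈ -10.326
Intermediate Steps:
S = -453/371 (S = -453*1/371 = -453/371 ≈ -1.2210)
K = -3
S*n(H(2)) + K = -453/371*6 - 3 = -2718/371 - 3 = -3831/371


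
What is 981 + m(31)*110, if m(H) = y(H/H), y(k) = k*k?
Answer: 1091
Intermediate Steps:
y(k) = k**2
m(H) = 1 (m(H) = (H/H)**2 = 1**2 = 1)
981 + m(31)*110 = 981 + 1*110 = 981 + 110 = 1091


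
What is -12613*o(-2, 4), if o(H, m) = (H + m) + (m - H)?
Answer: -100904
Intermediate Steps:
o(H, m) = 2*m
-12613*o(-2, 4) = -25226*4 = -12613*8 = -100904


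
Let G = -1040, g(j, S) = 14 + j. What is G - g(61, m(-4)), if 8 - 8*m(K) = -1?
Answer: -1115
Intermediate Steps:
m(K) = 9/8 (m(K) = 1 - ⅛*(-1) = 1 + ⅛ = 9/8)
G - g(61, m(-4)) = -1040 - (14 + 61) = -1040 - 1*75 = -1040 - 75 = -1115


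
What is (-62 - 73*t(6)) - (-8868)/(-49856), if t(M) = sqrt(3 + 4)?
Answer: -774985/12464 - 73*sqrt(7) ≈ -255.32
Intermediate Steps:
t(M) = sqrt(7)
(-62 - 73*t(6)) - (-8868)/(-49856) = (-62 - 73*sqrt(7)) - (-8868)/(-49856) = (-62 - 73*sqrt(7)) - (-8868)*(-1)/49856 = (-62 - 73*sqrt(7)) - 1*2217/12464 = (-62 - 73*sqrt(7)) - 2217/12464 = -774985/12464 - 73*sqrt(7)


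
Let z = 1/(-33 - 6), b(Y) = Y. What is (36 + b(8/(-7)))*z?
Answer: -244/273 ≈ -0.89377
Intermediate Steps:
z = -1/39 (z = 1/(-39) = -1/39 ≈ -0.025641)
(36 + b(8/(-7)))*z = (36 + 8/(-7))*(-1/39) = (36 + 8*(-1/7))*(-1/39) = (36 - 8/7)*(-1/39) = (244/7)*(-1/39) = -244/273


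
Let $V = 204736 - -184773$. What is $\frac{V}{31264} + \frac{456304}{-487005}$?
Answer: $\frac{175426942289}{15225724320} \approx 11.522$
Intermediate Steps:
$V = 389509$ ($V = 204736 + 184773 = 389509$)
$\frac{V}{31264} + \frac{456304}{-487005} = \frac{389509}{31264} + \frac{456304}{-487005} = 389509 \cdot \frac{1}{31264} + 456304 \left(- \frac{1}{487005}\right) = \frac{389509}{31264} - \frac{456304}{487005} = \frac{175426942289}{15225724320}$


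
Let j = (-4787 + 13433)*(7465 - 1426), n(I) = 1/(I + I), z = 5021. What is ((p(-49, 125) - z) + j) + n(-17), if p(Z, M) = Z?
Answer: 1775076215/34 ≈ 5.2208e+7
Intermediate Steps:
n(I) = 1/(2*I)
j = 52213194 (j = 8646*6039 = 52213194)
((p(-49, 125) - z) + j) + n(-17) = ((-49 - 1*5021) + 52213194) + (½)/(-17) = ((-49 - 5021) + 52213194) + (½)*(-1/17) = (-5070 + 52213194) - 1/34 = 52208124 - 1/34 = 1775076215/34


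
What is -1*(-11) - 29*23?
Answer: -656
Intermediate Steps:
-1*(-11) - 29*23 = 11 - 667 = -656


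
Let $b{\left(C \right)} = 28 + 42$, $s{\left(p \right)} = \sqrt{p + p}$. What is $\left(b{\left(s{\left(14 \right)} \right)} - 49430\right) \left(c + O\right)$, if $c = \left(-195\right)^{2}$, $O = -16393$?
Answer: $-1067755520$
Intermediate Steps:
$s{\left(p \right)} = \sqrt{2} \sqrt{p}$ ($s{\left(p \right)} = \sqrt{2 p} = \sqrt{2} \sqrt{p}$)
$b{\left(C \right)} = 70$
$c = 38025$
$\left(b{\left(s{\left(14 \right)} \right)} - 49430\right) \left(c + O\right) = \left(70 - 49430\right) \left(38025 - 16393\right) = \left(-49360\right) 21632 = -1067755520$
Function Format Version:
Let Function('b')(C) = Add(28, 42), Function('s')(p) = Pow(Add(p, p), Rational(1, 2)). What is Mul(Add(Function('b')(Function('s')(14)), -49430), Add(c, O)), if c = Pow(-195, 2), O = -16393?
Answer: -1067755520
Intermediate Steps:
Function('s')(p) = Mul(Pow(2, Rational(1, 2)), Pow(p, Rational(1, 2))) (Function('s')(p) = Pow(Mul(2, p), Rational(1, 2)) = Mul(Pow(2, Rational(1, 2)), Pow(p, Rational(1, 2))))
Function('b')(C) = 70
c = 38025
Mul(Add(Function('b')(Function('s')(14)), -49430), Add(c, O)) = Mul(Add(70, -49430), Add(38025, -16393)) = Mul(-49360, 21632) = -1067755520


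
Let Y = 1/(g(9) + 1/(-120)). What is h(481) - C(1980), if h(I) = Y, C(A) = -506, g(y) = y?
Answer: 546094/1079 ≈ 506.11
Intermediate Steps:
Y = 120/1079 (Y = 1/(9 + 1/(-120)) = 1/(9 - 1/120) = 1/(1079/120) = 120/1079 ≈ 0.11121)
h(I) = 120/1079
h(481) - C(1980) = 120/1079 - 1*(-506) = 120/1079 + 506 = 546094/1079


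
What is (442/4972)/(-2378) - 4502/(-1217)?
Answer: 26614240459/7194548636 ≈ 3.6992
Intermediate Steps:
(442/4972)/(-2378) - 4502/(-1217) = (442*(1/4972))*(-1/2378) - 4502*(-1/1217) = (221/2486)*(-1/2378) + 4502/1217 = -221/5911708 + 4502/1217 = 26614240459/7194548636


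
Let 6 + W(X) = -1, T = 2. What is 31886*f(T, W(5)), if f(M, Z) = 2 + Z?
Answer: -159430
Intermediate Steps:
W(X) = -7 (W(X) = -6 - 1 = -7)
31886*f(T, W(5)) = 31886*(2 - 7) = 31886*(-5) = -159430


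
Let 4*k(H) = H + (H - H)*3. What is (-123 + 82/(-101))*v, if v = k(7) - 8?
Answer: 312625/404 ≈ 773.82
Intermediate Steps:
k(H) = H/4 (k(H) = (H + (H - H)*3)/4 = (H + 0*3)/4 = (H + 0)/4 = H/4)
v = -25/4 (v = (¼)*7 - 8 = 7/4 - 8 = -25/4 ≈ -6.2500)
(-123 + 82/(-101))*v = (-123 + 82/(-101))*(-25/4) = (-123 + 82*(-1/101))*(-25/4) = (-123 - 82/101)*(-25/4) = -12505/101*(-25/4) = 312625/404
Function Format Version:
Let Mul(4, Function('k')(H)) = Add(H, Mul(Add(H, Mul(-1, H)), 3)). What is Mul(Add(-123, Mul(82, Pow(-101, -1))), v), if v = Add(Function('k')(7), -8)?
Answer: Rational(312625, 404) ≈ 773.82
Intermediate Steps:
Function('k')(H) = Mul(Rational(1, 4), H) (Function('k')(H) = Mul(Rational(1, 4), Add(H, Mul(Add(H, Mul(-1, H)), 3))) = Mul(Rational(1, 4), Add(H, Mul(0, 3))) = Mul(Rational(1, 4), Add(H, 0)) = Mul(Rational(1, 4), H))
v = Rational(-25, 4) (v = Add(Mul(Rational(1, 4), 7), -8) = Add(Rational(7, 4), -8) = Rational(-25, 4) ≈ -6.2500)
Mul(Add(-123, Mul(82, Pow(-101, -1))), v) = Mul(Add(-123, Mul(82, Pow(-101, -1))), Rational(-25, 4)) = Mul(Add(-123, Mul(82, Rational(-1, 101))), Rational(-25, 4)) = Mul(Add(-123, Rational(-82, 101)), Rational(-25, 4)) = Mul(Rational(-12505, 101), Rational(-25, 4)) = Rational(312625, 404)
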